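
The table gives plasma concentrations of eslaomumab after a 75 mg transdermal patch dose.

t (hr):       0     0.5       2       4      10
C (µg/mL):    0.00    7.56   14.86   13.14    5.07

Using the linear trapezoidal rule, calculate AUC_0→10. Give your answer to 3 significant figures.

Trapezoidal AUC_0→10:
  [0→0.5]: (0.00+7.56)/2 × 0.5 = 1.89
  [0.5→2]: (7.56+14.86)/2 × 1.5 = 16.815
  [2→4]: (14.86+13.14)/2 × 2 = 28.0
  [4→10]: (13.14+5.07)/2 × 6 = 54.63
  Sum = 101.335 µg/mL·hr

AUC = 101 µg/mL·hr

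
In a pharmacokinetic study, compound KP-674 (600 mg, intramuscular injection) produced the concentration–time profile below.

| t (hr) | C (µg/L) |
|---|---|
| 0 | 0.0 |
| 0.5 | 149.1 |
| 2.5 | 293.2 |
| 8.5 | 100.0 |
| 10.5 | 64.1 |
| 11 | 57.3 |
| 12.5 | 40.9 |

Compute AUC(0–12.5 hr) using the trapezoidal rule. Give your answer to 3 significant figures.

Trapezoidal AUC_0→12.5:
  [0→0.5]: (0.0+149.1)/2 × 0.5 = 37.275
  [0.5→2.5]: (149.1+293.2)/2 × 2 = 442.3
  [2.5→8.5]: (293.2+100.0)/2 × 6 = 1179.6
  [8.5→10.5]: (100.0+64.1)/2 × 2 = 164.1
  [10.5→11]: (64.1+57.3)/2 × 0.5 = 30.35
  [11→12.5]: (57.3+40.9)/2 × 1.5 = 73.65
  Sum = 1927.275 µg/L·hr

AUC = 1930 µg/L·hr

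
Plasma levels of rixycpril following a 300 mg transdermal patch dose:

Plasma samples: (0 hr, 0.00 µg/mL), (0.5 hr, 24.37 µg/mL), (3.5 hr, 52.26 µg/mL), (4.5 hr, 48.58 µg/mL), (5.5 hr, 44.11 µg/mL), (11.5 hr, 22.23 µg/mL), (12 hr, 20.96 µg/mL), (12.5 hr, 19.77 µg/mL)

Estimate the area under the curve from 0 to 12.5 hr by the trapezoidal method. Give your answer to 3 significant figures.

AUC = 438 µg/mL·hr

Trapezoidal AUC_0→12.5:
  [0→0.5]: (0.00+24.37)/2 × 0.5 = 6.0925
  [0.5→3.5]: (24.37+52.26)/2 × 3 = 114.945
  [3.5→4.5]: (52.26+48.58)/2 × 1 = 50.42
  [4.5→5.5]: (48.58+44.11)/2 × 1 = 46.345
  [5.5→11.5]: (44.11+22.23)/2 × 6 = 199.02
  [11.5→12]: (22.23+20.96)/2 × 0.5 = 10.7975
  [12→12.5]: (20.96+19.77)/2 × 0.5 = 10.1825
  Sum = 437.8025 µg/mL·hr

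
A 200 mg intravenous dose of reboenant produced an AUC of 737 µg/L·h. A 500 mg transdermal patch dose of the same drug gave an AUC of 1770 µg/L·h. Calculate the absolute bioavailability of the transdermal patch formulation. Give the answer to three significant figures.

F = (AUC_ev / D_ev) / (AUC_iv / D_iv)
  = (1770/500) / (737/200)
  = 3.54 / 3.685 = 0.9607

F = 0.961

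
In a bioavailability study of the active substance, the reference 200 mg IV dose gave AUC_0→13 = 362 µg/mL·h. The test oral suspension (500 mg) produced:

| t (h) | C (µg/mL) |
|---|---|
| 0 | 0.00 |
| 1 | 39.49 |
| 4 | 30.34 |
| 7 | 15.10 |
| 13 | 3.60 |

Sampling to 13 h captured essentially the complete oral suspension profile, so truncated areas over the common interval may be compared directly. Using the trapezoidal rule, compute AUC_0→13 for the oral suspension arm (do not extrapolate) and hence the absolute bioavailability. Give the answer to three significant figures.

Trapezoidal AUC_0→13 (oral suspension):
  [0→1]: (0.00+39.49)/2 × 1 = 19.745
  [1→4]: (39.49+30.34)/2 × 3 = 104.745
  [4→7]: (30.34+15.10)/2 × 3 = 68.16
  [7→13]: (15.10+3.60)/2 × 6 = 56.1
  Sum = 248.75 µg/mL·h
F = (AUC_ev/D_ev)/(AUC_iv/D_iv) = (248.75/500)/(362/200) = 0.4975/1.81 = 0.2749

F = 0.275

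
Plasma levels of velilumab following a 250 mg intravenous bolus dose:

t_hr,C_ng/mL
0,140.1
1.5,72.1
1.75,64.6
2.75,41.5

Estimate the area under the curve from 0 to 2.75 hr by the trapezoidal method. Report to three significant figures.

Trapezoidal AUC_0→2.75:
  [0→1.5]: (140.1+72.1)/2 × 1.5 = 159.15
  [1.5→1.75]: (72.1+64.6)/2 × 0.25 = 17.0875
  [1.75→2.75]: (64.6+41.5)/2 × 1 = 53.05
  Sum = 229.2875 ng/mL·hr

AUC = 229 ng/mL·hr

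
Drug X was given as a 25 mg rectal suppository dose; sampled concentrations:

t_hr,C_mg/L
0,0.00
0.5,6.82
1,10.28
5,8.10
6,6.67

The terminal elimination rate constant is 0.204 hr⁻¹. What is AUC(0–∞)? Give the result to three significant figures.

AUC = 82.8 mg/L·hr

Trapezoidal AUC_0→6:
  [0→0.5]: (0.00+6.82)/2 × 0.5 = 1.705
  [0.5→1]: (6.82+10.28)/2 × 0.5 = 4.275
  [1→5]: (10.28+8.10)/2 × 4 = 36.76
  [5→6]: (8.10+6.67)/2 × 1 = 7.385
  Sum = 50.125 mg/L·hr
Extrapolated tail: C_last / k_e = 6.67 / 0.204 = 32.696
AUC_0→∞ = 50.125 + 32.696 = 82.821 mg/L·hr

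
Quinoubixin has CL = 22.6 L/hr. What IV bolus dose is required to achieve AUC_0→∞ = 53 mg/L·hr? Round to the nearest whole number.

Dose_iv = CL × AUC_0→∞
     = 22.6 × 53 = 1197.8 mg

Dose = 1198 mg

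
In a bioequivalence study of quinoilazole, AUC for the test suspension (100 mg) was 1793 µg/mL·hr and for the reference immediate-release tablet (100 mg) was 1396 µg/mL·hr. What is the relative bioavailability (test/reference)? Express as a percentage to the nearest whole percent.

F_rel = 128%

F_rel = (AUC_test/D_test) / (AUC_ref/D_ref)
      = (1793/100) / (1396/100)
      = 17.93 / 13.96 = 1.2844 = 128.44%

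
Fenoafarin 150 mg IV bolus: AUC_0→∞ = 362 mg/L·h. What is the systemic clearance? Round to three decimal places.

CL = 0.414 L/h

CL = Dose_iv / AUC_0→∞
   = 150 / 362 = 0.414365 L/h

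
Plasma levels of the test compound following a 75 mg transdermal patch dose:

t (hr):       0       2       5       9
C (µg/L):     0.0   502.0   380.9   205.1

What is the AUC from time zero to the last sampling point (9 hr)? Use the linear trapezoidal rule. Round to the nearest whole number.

Trapezoidal AUC_0→9:
  [0→2]: (0.0+502.0)/2 × 2 = 502.0
  [2→5]: (502.0+380.9)/2 × 3 = 1324.35
  [5→9]: (380.9+205.1)/2 × 4 = 1172.0
  Sum = 2998.35 µg/L·hr

AUC = 2998 µg/L·hr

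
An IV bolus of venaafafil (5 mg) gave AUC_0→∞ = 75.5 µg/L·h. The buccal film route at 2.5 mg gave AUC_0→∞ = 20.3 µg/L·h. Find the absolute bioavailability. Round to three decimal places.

F = (AUC_ev / D_ev) / (AUC_iv / D_iv)
  = (20.3/2.5) / (75.5/5)
  = 8.12 / 15.1 = 0.5377

F = 0.538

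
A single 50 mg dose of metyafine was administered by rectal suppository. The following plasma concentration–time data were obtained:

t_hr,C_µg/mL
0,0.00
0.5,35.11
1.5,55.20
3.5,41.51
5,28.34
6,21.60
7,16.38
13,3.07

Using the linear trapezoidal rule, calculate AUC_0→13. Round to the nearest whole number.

AUC = 305 µg/mL·hr

Trapezoidal AUC_0→13:
  [0→0.5]: (0.00+35.11)/2 × 0.5 = 8.7775
  [0.5→1.5]: (35.11+55.20)/2 × 1 = 45.155
  [1.5→3.5]: (55.20+41.51)/2 × 2 = 96.71
  [3.5→5]: (41.51+28.34)/2 × 1.5 = 52.3875
  [5→6]: (28.34+21.60)/2 × 1 = 24.97
  [6→7]: (21.60+16.38)/2 × 1 = 18.99
  [7→13]: (16.38+3.07)/2 × 6 = 58.35
  Sum = 305.34 µg/mL·hr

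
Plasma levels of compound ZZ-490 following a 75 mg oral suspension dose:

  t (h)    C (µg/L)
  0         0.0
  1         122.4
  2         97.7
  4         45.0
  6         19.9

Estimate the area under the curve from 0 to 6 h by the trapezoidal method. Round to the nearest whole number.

AUC = 379 µg/L·h

Trapezoidal AUC_0→6:
  [0→1]: (0.0+122.4)/2 × 1 = 61.2
  [1→2]: (122.4+97.7)/2 × 1 = 110.05
  [2→4]: (97.7+45.0)/2 × 2 = 142.7
  [4→6]: (45.0+19.9)/2 × 2 = 64.9
  Sum = 378.85 µg/L·h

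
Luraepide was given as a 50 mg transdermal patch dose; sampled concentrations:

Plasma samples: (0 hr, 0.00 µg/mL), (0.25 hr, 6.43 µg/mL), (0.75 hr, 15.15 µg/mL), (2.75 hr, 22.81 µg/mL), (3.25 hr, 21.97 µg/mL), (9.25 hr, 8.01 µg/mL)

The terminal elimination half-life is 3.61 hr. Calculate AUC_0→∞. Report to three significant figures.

Trapezoidal AUC_0→9.25:
  [0→0.25]: (0.00+6.43)/2 × 0.25 = 0.80375
  [0.25→0.75]: (6.43+15.15)/2 × 0.5 = 5.395
  [0.75→2.75]: (15.15+22.81)/2 × 2 = 37.96
  [2.75→3.25]: (22.81+21.97)/2 × 0.5 = 11.195
  [3.25→9.25]: (21.97+8.01)/2 × 6 = 89.94
  Sum = 145.29375 µg/mL·hr
k_e = ln2 / t½ = 0.693147 / 3.61 = 0.1920 hr^-1
Extrapolated tail: C_last / k_e = 8.01 / 0.192 = 41.719
AUC_0→∞ = 145.29375 + 41.719 = 187.01275 µg/mL·hr

AUC = 187 µg/mL·hr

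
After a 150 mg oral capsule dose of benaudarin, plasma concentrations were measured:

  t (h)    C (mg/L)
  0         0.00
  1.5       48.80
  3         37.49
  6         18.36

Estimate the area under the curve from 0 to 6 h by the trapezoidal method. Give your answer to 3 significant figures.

AUC = 185 mg/L·h

Trapezoidal AUC_0→6:
  [0→1.5]: (0.00+48.80)/2 × 1.5 = 36.6
  [1.5→3]: (48.80+37.49)/2 × 1.5 = 64.7175
  [3→6]: (37.49+18.36)/2 × 3 = 83.775
  Sum = 185.0925 mg/L·h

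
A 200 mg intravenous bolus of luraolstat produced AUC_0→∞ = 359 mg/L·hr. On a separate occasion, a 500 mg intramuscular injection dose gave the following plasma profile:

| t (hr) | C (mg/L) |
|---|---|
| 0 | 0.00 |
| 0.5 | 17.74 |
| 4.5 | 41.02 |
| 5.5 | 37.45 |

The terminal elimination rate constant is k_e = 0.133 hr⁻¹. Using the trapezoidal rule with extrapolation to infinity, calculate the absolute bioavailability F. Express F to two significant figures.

Trapezoidal AUC_0→5.5 (intramuscular injection):
  [0→0.5]: (0.00+17.74)/2 × 0.5 = 4.435
  [0.5→4.5]: (17.74+41.02)/2 × 4 = 117.52
  [4.5→5.5]: (41.02+37.45)/2 × 1 = 39.235
  Sum = 161.19 mg/L·hr
Tail: C_last/k_e = 37.45/0.133 = 281.579
AUC_0→∞ (intramuscular injection) = 161.19 + 281.579 = 442.769 mg/L·hr
F = (AUC_ev/D_ev)/(AUC_iv/D_iv) = (442.769/500)/(359/200) = 0.885538/1.795 = 0.4933

F = 0.49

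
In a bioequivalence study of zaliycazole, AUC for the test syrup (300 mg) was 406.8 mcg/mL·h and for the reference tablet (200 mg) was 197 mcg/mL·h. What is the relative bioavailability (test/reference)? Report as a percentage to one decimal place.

F_rel = (AUC_test/D_test) / (AUC_ref/D_ref)
      = (406.8/300) / (197/200)
      = 1.356 / 0.985 = 1.3766 = 137.66%

F_rel = 137.7%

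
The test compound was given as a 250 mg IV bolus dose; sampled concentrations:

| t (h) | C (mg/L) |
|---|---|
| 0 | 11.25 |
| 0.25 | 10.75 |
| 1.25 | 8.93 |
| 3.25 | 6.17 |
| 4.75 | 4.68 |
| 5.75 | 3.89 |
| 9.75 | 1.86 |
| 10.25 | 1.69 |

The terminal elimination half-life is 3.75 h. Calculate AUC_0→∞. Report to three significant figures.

Trapezoidal AUC_0→10.25:
  [0→0.25]: (11.25+10.75)/2 × 0.25 = 2.75
  [0.25→1.25]: (10.75+8.93)/2 × 1 = 9.84
  [1.25→3.25]: (8.93+6.17)/2 × 2 = 15.1
  [3.25→4.75]: (6.17+4.68)/2 × 1.5 = 8.1375
  [4.75→5.75]: (4.68+3.89)/2 × 1 = 4.285
  [5.75→9.75]: (3.89+1.86)/2 × 4 = 11.5
  [9.75→10.25]: (1.86+1.69)/2 × 0.5 = 0.8875
  Sum = 52.5 mg/L·h
k_e = ln2 / t½ = 0.693147 / 3.75 = 0.1848 h^-1
Extrapolated tail: C_last / k_e = 1.69 / 0.1848 = 9.145
AUC_0→∞ = 52.5 + 9.145 = 61.645 mg/L·h

AUC = 61.6 mg/L·h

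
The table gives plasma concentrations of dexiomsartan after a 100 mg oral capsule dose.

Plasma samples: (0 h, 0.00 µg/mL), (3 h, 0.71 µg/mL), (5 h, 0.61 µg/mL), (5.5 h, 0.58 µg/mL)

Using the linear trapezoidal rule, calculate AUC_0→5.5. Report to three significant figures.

AUC = 2.68 µg/mL·h

Trapezoidal AUC_0→5.5:
  [0→3]: (0.00+0.71)/2 × 3 = 1.065
  [3→5]: (0.71+0.61)/2 × 2 = 1.32
  [5→5.5]: (0.61+0.58)/2 × 0.5 = 0.2975
  Sum = 2.6825 µg/mL·h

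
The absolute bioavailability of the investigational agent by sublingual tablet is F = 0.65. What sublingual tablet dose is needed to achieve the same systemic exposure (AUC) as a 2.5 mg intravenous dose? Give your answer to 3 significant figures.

D_sublingual = 3.85 mg

For equal systemic exposure: F × D_ev = D_iv
D_ev = D_iv / F = 2.5 / 0.65 = 3.84615 mg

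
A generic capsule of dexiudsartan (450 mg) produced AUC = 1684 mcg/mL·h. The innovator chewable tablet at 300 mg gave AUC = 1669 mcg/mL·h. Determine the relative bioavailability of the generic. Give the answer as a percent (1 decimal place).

F_rel = (AUC_test/D_test) / (AUC_ref/D_ref)
      = (1684/450) / (1669/300)
      = 3.74222 / 5.56333 = 0.6727 = 67.27%

F_rel = 67.3%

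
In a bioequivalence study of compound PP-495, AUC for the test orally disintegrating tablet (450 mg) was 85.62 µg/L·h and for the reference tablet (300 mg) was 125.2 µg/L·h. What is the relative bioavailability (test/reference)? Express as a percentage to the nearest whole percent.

F_rel = (AUC_test/D_test) / (AUC_ref/D_ref)
      = (85.62/450) / (125.2/300)
      = 0.190267 / 0.417333 = 0.4559 = 45.59%

F_rel = 46%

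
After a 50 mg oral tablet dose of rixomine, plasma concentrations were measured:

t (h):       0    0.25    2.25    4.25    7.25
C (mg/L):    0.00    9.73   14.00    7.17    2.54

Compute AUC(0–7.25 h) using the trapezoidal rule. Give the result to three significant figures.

Trapezoidal AUC_0→7.25:
  [0→0.25]: (0.00+9.73)/2 × 0.25 = 1.21625
  [0.25→2.25]: (9.73+14.00)/2 × 2 = 23.73
  [2.25→4.25]: (14.00+7.17)/2 × 2 = 21.17
  [4.25→7.25]: (7.17+2.54)/2 × 3 = 14.565
  Sum = 60.68125 mg/L·h

AUC = 60.7 mg/L·h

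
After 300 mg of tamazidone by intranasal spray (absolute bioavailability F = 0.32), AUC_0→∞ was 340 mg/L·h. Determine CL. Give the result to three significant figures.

CL = F × Dose / AUC_0→∞
   = 0.32 × 300 / 340 = 0.282353 L/h

CL = 0.282 L/h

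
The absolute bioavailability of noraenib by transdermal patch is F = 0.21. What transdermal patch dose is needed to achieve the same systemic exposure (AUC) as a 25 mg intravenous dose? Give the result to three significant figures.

For equal systemic exposure: F × D_ev = D_iv
D_ev = D_iv / F = 25 / 0.21 = 119.048 mg

D_transdermal = 119 mg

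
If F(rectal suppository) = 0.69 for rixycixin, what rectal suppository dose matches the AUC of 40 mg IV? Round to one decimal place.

For equal systemic exposure: F × D_ev = D_iv
D_ev = D_iv / F = 40 / 0.69 = 57.971 mg

D_rectal = 58.0 mg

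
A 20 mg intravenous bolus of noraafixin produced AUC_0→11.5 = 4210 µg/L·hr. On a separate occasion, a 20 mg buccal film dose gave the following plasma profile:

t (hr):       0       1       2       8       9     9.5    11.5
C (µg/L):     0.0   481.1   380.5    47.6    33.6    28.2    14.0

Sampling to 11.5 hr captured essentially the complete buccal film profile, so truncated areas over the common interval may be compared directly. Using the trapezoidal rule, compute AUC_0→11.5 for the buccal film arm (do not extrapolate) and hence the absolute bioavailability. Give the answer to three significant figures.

Trapezoidal AUC_0→11.5 (buccal film):
  [0→1]: (0.0+481.1)/2 × 1 = 240.55
  [1→2]: (481.1+380.5)/2 × 1 = 430.8
  [2→8]: (380.5+47.6)/2 × 6 = 1284.3
  [8→9]: (47.6+33.6)/2 × 1 = 40.6
  [9→9.5]: (33.6+28.2)/2 × 0.5 = 15.45
  [9.5→11.5]: (28.2+14.0)/2 × 2 = 42.2
  Sum = 2053.9 µg/L·hr
F = (AUC_ev/D_ev)/(AUC_iv/D_iv) = (2053.9/20)/(4210/20) = 102.695/210.5 = 0.4879

F = 0.488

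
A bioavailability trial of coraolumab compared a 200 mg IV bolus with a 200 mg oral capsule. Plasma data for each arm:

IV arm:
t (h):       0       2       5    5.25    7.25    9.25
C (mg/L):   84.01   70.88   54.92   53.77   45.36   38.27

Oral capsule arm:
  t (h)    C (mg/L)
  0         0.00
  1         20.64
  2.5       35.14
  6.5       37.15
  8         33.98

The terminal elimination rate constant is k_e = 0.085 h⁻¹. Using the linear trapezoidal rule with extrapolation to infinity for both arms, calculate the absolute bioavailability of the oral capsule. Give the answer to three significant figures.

Trapezoidal AUC_0→9.25 (IV):
  [0→2]: (84.01+70.88)/2 × 2 = 154.89
  [2→5]: (70.88+54.92)/2 × 3 = 188.7
  [5→5.25]: (54.92+53.77)/2 × 0.25 = 13.58625
  [5.25→7.25]: (53.77+45.36)/2 × 2 = 99.13
  [7.25→9.25]: (45.36+38.27)/2 × 2 = 83.63
  Sum = 539.93625 mg/L·h
IV tail: 38.27/0.085 = 450.235; AUC_iv,0→∞ = 539.93625 + 450.235 = 990.17125 mg/L·h
Trapezoidal AUC_0→8 (oral capsule):
  [0→1]: (0.00+20.64)/2 × 1 = 10.32
  [1→2.5]: (20.64+35.14)/2 × 1.5 = 41.835
  [2.5→6.5]: (35.14+37.15)/2 × 4 = 144.58
  [6.5→8]: (37.15+33.98)/2 × 1.5 = 53.3475
  Sum = 250.0825 mg/L·h
oral capsule tail: 33.98/0.085 = 399.765; AUC_ev,0→∞ = 250.0825 + 399.765 = 649.8475 mg/L·h
F = (AUC_ev/D_ev)/(AUC_iv/D_iv) = (649.8475/200)/(990.17125/200) = 3.2492375/4.95086 = 0.6563

F = 0.656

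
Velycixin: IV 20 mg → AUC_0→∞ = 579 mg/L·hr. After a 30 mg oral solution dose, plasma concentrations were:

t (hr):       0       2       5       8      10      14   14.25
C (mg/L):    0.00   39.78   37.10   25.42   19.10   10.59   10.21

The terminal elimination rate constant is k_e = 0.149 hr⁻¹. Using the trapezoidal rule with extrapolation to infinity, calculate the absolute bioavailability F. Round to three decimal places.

Trapezoidal AUC_0→14.25 (oral solution):
  [0→2]: (0.00+39.78)/2 × 2 = 39.78
  [2→5]: (39.78+37.10)/2 × 3 = 115.32
  [5→8]: (37.10+25.42)/2 × 3 = 93.78
  [8→10]: (25.42+19.10)/2 × 2 = 44.52
  [10→14]: (19.10+10.59)/2 × 4 = 59.38
  [14→14.25]: (10.59+10.21)/2 × 0.25 = 2.6
  Sum = 355.38 mg/L·hr
Tail: C_last/k_e = 10.21/0.149 = 68.523
AUC_0→∞ (oral solution) = 355.38 + 68.523 = 423.903 mg/L·hr
F = (AUC_ev/D_ev)/(AUC_iv/D_iv) = (423.903/30)/(579/20) = 14.1301/28.95 = 0.4881

F = 0.488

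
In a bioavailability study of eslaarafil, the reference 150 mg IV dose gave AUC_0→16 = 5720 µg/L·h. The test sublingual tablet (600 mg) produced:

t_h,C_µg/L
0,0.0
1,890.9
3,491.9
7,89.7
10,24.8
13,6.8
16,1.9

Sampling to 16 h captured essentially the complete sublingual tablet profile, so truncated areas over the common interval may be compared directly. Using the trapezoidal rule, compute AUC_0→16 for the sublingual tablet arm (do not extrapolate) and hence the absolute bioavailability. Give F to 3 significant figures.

F = 0.141

Trapezoidal AUC_0→16 (sublingual tablet):
  [0→1]: (0.0+890.9)/2 × 1 = 445.45
  [1→3]: (890.9+491.9)/2 × 2 = 1382.8
  [3→7]: (491.9+89.7)/2 × 4 = 1163.2
  [7→10]: (89.7+24.8)/2 × 3 = 171.75
  [10→13]: (24.8+6.8)/2 × 3 = 47.4
  [13→16]: (6.8+1.9)/2 × 3 = 13.05
  Sum = 3223.65 µg/L·h
F = (AUC_ev/D_ev)/(AUC_iv/D_iv) = (3223.65/600)/(5720/150) = 5.37275/38.1333 = 0.1409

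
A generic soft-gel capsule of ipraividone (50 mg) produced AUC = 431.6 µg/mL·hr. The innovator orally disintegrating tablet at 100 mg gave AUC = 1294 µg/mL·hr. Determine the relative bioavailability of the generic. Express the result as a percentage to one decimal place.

F_rel = (AUC_test/D_test) / (AUC_ref/D_ref)
      = (431.6/50) / (1294/100)
      = 8.632 / 12.94 = 0.6671 = 66.71%

F_rel = 66.7%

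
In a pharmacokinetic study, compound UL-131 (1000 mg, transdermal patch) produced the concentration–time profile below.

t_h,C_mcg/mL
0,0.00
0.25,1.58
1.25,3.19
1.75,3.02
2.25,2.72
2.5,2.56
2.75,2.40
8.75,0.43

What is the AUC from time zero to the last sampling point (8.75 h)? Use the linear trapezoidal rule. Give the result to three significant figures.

AUC = 15.3 mcg/mL·h

Trapezoidal AUC_0→8.75:
  [0→0.25]: (0.00+1.58)/2 × 0.25 = 0.1975
  [0.25→1.25]: (1.58+3.19)/2 × 1 = 2.385
  [1.25→1.75]: (3.19+3.02)/2 × 0.5 = 1.5525
  [1.75→2.25]: (3.02+2.72)/2 × 0.5 = 1.435
  [2.25→2.5]: (2.72+2.56)/2 × 0.25 = 0.66
  [2.5→2.75]: (2.56+2.40)/2 × 0.25 = 0.62
  [2.75→8.75]: (2.40+0.43)/2 × 6 = 8.49
  Sum = 15.34 mcg/mL·h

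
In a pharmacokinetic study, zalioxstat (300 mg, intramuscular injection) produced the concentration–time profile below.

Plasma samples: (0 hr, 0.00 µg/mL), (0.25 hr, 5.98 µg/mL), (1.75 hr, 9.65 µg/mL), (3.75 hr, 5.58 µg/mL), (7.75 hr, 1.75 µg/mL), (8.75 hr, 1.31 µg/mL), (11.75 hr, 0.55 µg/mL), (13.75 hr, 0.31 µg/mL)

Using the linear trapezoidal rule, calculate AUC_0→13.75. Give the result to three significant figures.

Trapezoidal AUC_0→13.75:
  [0→0.25]: (0.00+5.98)/2 × 0.25 = 0.7475
  [0.25→1.75]: (5.98+9.65)/2 × 1.5 = 11.7225
  [1.75→3.75]: (9.65+5.58)/2 × 2 = 15.23
  [3.75→7.75]: (5.58+1.75)/2 × 4 = 14.66
  [7.75→8.75]: (1.75+1.31)/2 × 1 = 1.53
  [8.75→11.75]: (1.31+0.55)/2 × 3 = 2.79
  [11.75→13.75]: (0.55+0.31)/2 × 2 = 0.86
  Sum = 47.54 µg/mL·hr

AUC = 47.5 µg/mL·hr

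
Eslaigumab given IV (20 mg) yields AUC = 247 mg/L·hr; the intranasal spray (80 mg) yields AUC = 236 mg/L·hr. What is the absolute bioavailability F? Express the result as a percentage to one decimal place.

F = (AUC_ev / D_ev) / (AUC_iv / D_iv)
  = (236/80) / (247/20)
  = 2.95 / 12.35 = 0.2389
  = 23.89%

F = 23.9%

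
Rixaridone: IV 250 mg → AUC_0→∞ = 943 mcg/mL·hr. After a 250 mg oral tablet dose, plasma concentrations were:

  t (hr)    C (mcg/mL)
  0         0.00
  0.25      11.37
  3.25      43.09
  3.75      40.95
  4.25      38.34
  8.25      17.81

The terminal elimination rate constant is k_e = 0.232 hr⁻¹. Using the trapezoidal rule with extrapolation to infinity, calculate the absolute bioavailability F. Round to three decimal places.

F = 0.332

Trapezoidal AUC_0→8.25 (oral tablet):
  [0→0.25]: (0.00+11.37)/2 × 0.25 = 1.42125
  [0.25→3.25]: (11.37+43.09)/2 × 3 = 81.69
  [3.25→3.75]: (43.09+40.95)/2 × 0.5 = 21.01
  [3.75→4.25]: (40.95+38.34)/2 × 0.5 = 19.8225
  [4.25→8.25]: (38.34+17.81)/2 × 4 = 112.3
  Sum = 236.24375 mcg/mL·hr
Tail: C_last/k_e = 17.81/0.232 = 76.767
AUC_0→∞ (oral tablet) = 236.24375 + 76.767 = 313.01075 mcg/mL·hr
F = (AUC_ev/D_ev)/(AUC_iv/D_iv) = (313.01075/250)/(943/250) = 1.252043/3.772 = 0.3319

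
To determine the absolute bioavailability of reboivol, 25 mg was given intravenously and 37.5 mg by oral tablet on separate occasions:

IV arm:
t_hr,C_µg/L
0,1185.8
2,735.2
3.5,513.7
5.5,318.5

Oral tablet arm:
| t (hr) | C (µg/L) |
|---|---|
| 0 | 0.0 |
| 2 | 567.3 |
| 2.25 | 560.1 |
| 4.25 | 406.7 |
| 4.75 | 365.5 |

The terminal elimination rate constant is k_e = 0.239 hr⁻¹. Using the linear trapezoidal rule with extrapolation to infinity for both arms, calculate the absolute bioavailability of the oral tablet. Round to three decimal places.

Trapezoidal AUC_0→5.5 (IV):
  [0→2]: (1185.8+735.2)/2 × 2 = 1921.0
  [2→3.5]: (735.2+513.7)/2 × 1.5 = 936.675
  [3.5→5.5]: (513.7+318.5)/2 × 2 = 832.2
  Sum = 3689.875 µg/L·hr
IV tail: 318.5/0.239 = 1332.636; AUC_iv,0→∞ = 3689.875 + 1332.636 = 5022.511 µg/L·hr
Trapezoidal AUC_0→4.75 (oral tablet):
  [0→2]: (0.0+567.3)/2 × 2 = 567.3
  [2→2.25]: (567.3+560.1)/2 × 0.25 = 140.925
  [2.25→4.25]: (560.1+406.7)/2 × 2 = 966.8
  [4.25→4.75]: (406.7+365.5)/2 × 0.5 = 193.05
  Sum = 1868.075 µg/L·hr
oral tablet tail: 365.5/0.239 = 1529.289; AUC_ev,0→∞ = 1868.075 + 1529.289 = 3397.364 µg/L·hr
F = (AUC_ev/D_ev)/(AUC_iv/D_iv) = (3397.364/37.5)/(5022.511/25) = 90.5964/200.90044 = 0.4510

F = 0.451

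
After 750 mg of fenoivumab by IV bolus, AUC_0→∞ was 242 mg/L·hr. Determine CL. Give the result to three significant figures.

CL = 3.10 L/hr

CL = Dose_iv / AUC_0→∞
   = 750 / 242 = 3.09917 L/hr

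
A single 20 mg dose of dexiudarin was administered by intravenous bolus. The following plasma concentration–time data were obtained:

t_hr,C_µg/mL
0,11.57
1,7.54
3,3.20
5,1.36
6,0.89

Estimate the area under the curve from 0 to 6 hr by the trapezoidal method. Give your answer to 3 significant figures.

Trapezoidal AUC_0→6:
  [0→1]: (11.57+7.54)/2 × 1 = 9.555
  [1→3]: (7.54+3.20)/2 × 2 = 10.74
  [3→5]: (3.20+1.36)/2 × 2 = 4.56
  [5→6]: (1.36+0.89)/2 × 1 = 1.125
  Sum = 25.98 µg/mL·hr

AUC = 26.0 µg/mL·hr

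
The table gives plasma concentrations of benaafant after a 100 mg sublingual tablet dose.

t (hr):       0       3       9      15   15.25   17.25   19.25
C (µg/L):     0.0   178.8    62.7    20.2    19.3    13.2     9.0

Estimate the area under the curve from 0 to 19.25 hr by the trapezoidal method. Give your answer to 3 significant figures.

Trapezoidal AUC_0→19.25:
  [0→3]: (0.0+178.8)/2 × 3 = 268.2
  [3→9]: (178.8+62.7)/2 × 6 = 724.5
  [9→15]: (62.7+20.2)/2 × 6 = 248.7
  [15→15.25]: (20.2+19.3)/2 × 0.25 = 4.9375
  [15.25→17.25]: (19.3+13.2)/2 × 2 = 32.5
  [17.25→19.25]: (13.2+9.0)/2 × 2 = 22.2
  Sum = 1301.0375 µg/L·hr

AUC = 1300 µg/L·hr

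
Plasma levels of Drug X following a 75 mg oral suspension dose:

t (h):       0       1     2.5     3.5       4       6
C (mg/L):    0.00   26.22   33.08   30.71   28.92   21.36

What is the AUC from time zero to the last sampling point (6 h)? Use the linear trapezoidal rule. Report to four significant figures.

Trapezoidal AUC_0→6:
  [0→1]: (0.00+26.22)/2 × 1 = 13.11
  [1→2.5]: (26.22+33.08)/2 × 1.5 = 44.475
  [2.5→3.5]: (33.08+30.71)/2 × 1 = 31.895
  [3.5→4]: (30.71+28.92)/2 × 0.5 = 14.9075
  [4→6]: (28.92+21.36)/2 × 2 = 50.28
  Sum = 154.6675 mg/L·h

AUC = 154.7 mg/L·h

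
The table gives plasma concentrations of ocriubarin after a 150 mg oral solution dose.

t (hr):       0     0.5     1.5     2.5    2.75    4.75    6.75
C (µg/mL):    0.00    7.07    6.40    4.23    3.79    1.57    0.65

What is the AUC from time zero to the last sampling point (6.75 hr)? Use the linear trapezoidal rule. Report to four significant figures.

AUC = 22.40 µg/mL·hr

Trapezoidal AUC_0→6.75:
  [0→0.5]: (0.00+7.07)/2 × 0.5 = 1.7675
  [0.5→1.5]: (7.07+6.40)/2 × 1 = 6.735
  [1.5→2.5]: (6.40+4.23)/2 × 1 = 5.315
  [2.5→2.75]: (4.23+3.79)/2 × 0.25 = 1.0025
  [2.75→4.75]: (3.79+1.57)/2 × 2 = 5.36
  [4.75→6.75]: (1.57+0.65)/2 × 2 = 2.22
  Sum = 22.4 µg/mL·hr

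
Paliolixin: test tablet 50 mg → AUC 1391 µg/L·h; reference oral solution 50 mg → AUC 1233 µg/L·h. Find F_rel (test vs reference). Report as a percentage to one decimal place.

F_rel = (AUC_test/D_test) / (AUC_ref/D_ref)
      = (1391/50) / (1233/50)
      = 27.82 / 24.66 = 1.1281 = 112.81%

F_rel = 112.8%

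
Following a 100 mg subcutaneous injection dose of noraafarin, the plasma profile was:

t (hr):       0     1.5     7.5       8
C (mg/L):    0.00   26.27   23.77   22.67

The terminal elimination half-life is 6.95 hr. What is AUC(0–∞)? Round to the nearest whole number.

AUC = 409 mg/L·hr

Trapezoidal AUC_0→8:
  [0→1.5]: (0.00+26.27)/2 × 1.5 = 19.7025
  [1.5→7.5]: (26.27+23.77)/2 × 6 = 150.12
  [7.5→8]: (23.77+22.67)/2 × 0.5 = 11.61
  Sum = 181.4325 mg/L·hr
k_e = ln2 / t½ = 0.693147 / 6.95 = 0.0997 hr^-1
Extrapolated tail: C_last / k_e = 22.67 / 0.0997 = 227.382
AUC_0→∞ = 181.4325 + 227.382 = 408.8145 mg/L·hr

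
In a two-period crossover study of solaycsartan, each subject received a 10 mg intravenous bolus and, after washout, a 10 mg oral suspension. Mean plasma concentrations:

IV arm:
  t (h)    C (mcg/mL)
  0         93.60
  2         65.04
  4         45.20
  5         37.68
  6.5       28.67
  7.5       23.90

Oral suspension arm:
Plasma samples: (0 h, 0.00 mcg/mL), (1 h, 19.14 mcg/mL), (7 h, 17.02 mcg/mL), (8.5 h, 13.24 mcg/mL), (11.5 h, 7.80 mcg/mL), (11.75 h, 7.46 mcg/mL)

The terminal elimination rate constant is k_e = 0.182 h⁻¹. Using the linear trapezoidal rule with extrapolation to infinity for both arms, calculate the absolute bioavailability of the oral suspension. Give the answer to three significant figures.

F = 0.416

Trapezoidal AUC_0→7.5 (IV):
  [0→2]: (93.60+65.04)/2 × 2 = 158.64
  [2→4]: (65.04+45.20)/2 × 2 = 110.24
  [4→5]: (45.20+37.68)/2 × 1 = 41.44
  [5→6.5]: (37.68+28.67)/2 × 1.5 = 49.7625
  [6.5→7.5]: (28.67+23.90)/2 × 1 = 26.285
  Sum = 386.3675 mcg/mL·h
IV tail: 23.90/0.182 = 131.319; AUC_iv,0→∞ = 386.3675 + 131.319 = 517.6865 mcg/mL·h
Trapezoidal AUC_0→11.75 (oral suspension):
  [0→1]: (0.00+19.14)/2 × 1 = 9.57
  [1→7]: (19.14+17.02)/2 × 6 = 108.48
  [7→8.5]: (17.02+13.24)/2 × 1.5 = 22.695
  [8.5→11.5]: (13.24+7.80)/2 × 3 = 31.56
  [11.5→11.75]: (7.80+7.46)/2 × 0.25 = 1.9075
  Sum = 174.2125 mcg/mL·h
oral suspension tail: 7.46/0.182 = 40.989; AUC_ev,0→∞ = 174.2125 + 40.989 = 215.2015 mcg/mL·h
F = (AUC_ev/D_ev)/(AUC_iv/D_iv) = (215.2015/10)/(517.6865/10) = 21.52015/51.76865 = 0.4157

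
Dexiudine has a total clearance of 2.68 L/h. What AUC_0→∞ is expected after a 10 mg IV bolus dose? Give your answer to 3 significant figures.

AUC = 3.73 mg/L·h

AUC_0→∞ = Dose_iv / CL
        = 10 / 2.68 = 3.73134 mg/L·h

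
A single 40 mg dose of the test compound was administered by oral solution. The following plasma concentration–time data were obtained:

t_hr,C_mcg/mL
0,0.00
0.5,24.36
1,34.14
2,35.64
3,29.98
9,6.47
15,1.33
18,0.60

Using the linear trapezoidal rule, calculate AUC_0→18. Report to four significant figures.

Trapezoidal AUC_0→18:
  [0→0.5]: (0.00+24.36)/2 × 0.5 = 6.09
  [0.5→1]: (24.36+34.14)/2 × 0.5 = 14.625
  [1→2]: (34.14+35.64)/2 × 1 = 34.89
  [2→3]: (35.64+29.98)/2 × 1 = 32.81
  [3→9]: (29.98+6.47)/2 × 6 = 109.35
  [9→15]: (6.47+1.33)/2 × 6 = 23.4
  [15→18]: (1.33+0.60)/2 × 3 = 2.895
  Sum = 224.06 mcg/mL·hr

AUC = 224.1 mcg/mL·hr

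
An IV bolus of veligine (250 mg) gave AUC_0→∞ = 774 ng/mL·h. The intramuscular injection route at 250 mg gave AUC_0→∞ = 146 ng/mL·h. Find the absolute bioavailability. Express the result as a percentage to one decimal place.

F = 18.9%

F = (AUC_ev / D_ev) / (AUC_iv / D_iv)
  = (146/250) / (774/250)
  = 0.584 / 3.096 = 0.1886
  = 18.86%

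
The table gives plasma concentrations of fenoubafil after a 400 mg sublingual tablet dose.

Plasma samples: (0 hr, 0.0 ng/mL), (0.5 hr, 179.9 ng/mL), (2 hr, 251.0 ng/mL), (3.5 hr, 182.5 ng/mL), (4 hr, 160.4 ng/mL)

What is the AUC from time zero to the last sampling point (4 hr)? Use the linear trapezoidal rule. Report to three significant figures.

AUC = 779 ng/mL·hr

Trapezoidal AUC_0→4:
  [0→0.5]: (0.0+179.9)/2 × 0.5 = 44.975
  [0.5→2]: (179.9+251.0)/2 × 1.5 = 323.175
  [2→3.5]: (251.0+182.5)/2 × 1.5 = 325.125
  [3.5→4]: (182.5+160.4)/2 × 0.5 = 85.725
  Sum = 779.0 ng/mL·hr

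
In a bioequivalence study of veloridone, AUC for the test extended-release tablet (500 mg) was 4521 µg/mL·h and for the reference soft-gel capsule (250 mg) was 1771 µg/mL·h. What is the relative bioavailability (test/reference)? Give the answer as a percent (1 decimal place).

F_rel = 127.6%

F_rel = (AUC_test/D_test) / (AUC_ref/D_ref)
      = (4521/500) / (1771/250)
      = 9.042 / 7.084 = 1.2764 = 127.64%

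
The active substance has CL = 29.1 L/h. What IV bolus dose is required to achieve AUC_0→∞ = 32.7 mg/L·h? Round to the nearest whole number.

Dose = 952 mg

Dose_iv = CL × AUC_0→∞
     = 29.1 × 32.7 = 951.57 mg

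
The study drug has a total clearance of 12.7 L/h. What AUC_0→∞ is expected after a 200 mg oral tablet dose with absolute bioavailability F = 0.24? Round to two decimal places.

AUC_0→∞ = F × Dose / CL
        = 0.24 × 200 / 12.7 = 3.77953 mg/L·h

AUC = 3.78 mg/L·h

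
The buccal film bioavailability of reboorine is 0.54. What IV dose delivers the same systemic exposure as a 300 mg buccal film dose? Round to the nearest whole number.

Systemic exposure from an extravascular dose = F × D_ev, so the equivalent IV dose is F × D_ev.
D_iv = F × D_ev = 0.54 × 300 = 162 mg

D_iv = 162 mg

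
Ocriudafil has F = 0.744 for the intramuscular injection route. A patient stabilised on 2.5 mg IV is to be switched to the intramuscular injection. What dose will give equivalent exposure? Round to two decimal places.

D_intramuscular = 3.36 mg

For equal systemic exposure: F × D_ev = D_iv
D_ev = D_iv / F = 2.5 / 0.744 = 3.36022 mg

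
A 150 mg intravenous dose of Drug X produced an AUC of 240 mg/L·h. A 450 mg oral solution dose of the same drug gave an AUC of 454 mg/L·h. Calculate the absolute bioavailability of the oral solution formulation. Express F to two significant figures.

F = 0.63

F = (AUC_ev / D_ev) / (AUC_iv / D_iv)
  = (454/450) / (240/150)
  = 1.00889 / 1.6 = 0.6306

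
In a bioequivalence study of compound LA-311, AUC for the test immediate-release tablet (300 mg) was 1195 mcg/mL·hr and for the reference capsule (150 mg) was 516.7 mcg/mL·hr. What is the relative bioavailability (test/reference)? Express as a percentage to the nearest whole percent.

F_rel = 116%

F_rel = (AUC_test/D_test) / (AUC_ref/D_ref)
      = (1195/300) / (516.7/150)
      = 3.98333 / 3.44467 = 1.1564 = 115.64%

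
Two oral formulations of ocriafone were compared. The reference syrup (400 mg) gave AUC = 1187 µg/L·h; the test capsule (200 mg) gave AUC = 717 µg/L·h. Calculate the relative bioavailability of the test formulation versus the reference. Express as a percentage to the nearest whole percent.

F_rel = (AUC_test/D_test) / (AUC_ref/D_ref)
      = (717/200) / (1187/400)
      = 3.585 / 2.9675 = 1.2081 = 120.81%

F_rel = 121%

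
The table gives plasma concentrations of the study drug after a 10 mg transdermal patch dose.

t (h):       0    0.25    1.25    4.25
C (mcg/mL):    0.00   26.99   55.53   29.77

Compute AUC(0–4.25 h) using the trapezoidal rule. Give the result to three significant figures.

Trapezoidal AUC_0→4.25:
  [0→0.25]: (0.00+26.99)/2 × 0.25 = 3.37375
  [0.25→1.25]: (26.99+55.53)/2 × 1 = 41.26
  [1.25→4.25]: (55.53+29.77)/2 × 3 = 127.95
  Sum = 172.58375 mcg/mL·h

AUC = 173 mcg/mL·h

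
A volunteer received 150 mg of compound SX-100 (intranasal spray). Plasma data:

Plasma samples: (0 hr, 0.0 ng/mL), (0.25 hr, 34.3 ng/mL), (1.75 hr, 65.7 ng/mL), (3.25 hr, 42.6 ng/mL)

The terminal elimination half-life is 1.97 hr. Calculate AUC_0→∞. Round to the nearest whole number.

Trapezoidal AUC_0→3.25:
  [0→0.25]: (0.0+34.3)/2 × 0.25 = 4.2875
  [0.25→1.75]: (34.3+65.7)/2 × 1.5 = 75.0
  [1.75→3.25]: (65.7+42.6)/2 × 1.5 = 81.225
  Sum = 160.5125 ng/mL·hr
k_e = ln2 / t½ = 0.693147 / 1.97 = 0.3519 hr^-1
Extrapolated tail: C_last / k_e = 42.6 / 0.3519 = 121.057
AUC_0→∞ = 160.5125 + 121.057 = 281.5695 ng/mL·hr

AUC = 282 ng/mL·hr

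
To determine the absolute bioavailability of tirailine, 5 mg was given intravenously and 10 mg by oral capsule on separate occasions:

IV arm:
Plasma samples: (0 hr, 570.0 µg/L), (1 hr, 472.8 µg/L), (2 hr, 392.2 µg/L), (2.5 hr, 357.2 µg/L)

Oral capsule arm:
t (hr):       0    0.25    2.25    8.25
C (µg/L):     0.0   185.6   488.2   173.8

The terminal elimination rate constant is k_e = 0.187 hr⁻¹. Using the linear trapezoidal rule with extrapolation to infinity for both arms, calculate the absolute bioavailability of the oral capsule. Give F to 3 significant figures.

Trapezoidal AUC_0→2.5 (IV):
  [0→1]: (570.0+472.8)/2 × 1 = 521.4
  [1→2]: (472.8+392.2)/2 × 1 = 432.5
  [2→2.5]: (392.2+357.2)/2 × 0.5 = 187.35
  Sum = 1141.25 µg/L·hr
IV tail: 357.2/0.187 = 1910.160; AUC_iv,0→∞ = 1141.25 + 1910.160 = 3051.41 µg/L·hr
Trapezoidal AUC_0→8.25 (oral capsule):
  [0→0.25]: (0.0+185.6)/2 × 0.25 = 23.2
  [0.25→2.25]: (185.6+488.2)/2 × 2 = 673.8
  [2.25→8.25]: (488.2+173.8)/2 × 6 = 1986.0
  Sum = 2683.0 µg/L·hr
oral capsule tail: 173.8/0.187 = 929.412; AUC_ev,0→∞ = 2683.0 + 929.412 = 3612.412 µg/L·hr
F = (AUC_ev/D_ev)/(AUC_iv/D_iv) = (3612.412/10)/(3051.41/5) = 361.2412/610.282 = 0.5919

F = 0.592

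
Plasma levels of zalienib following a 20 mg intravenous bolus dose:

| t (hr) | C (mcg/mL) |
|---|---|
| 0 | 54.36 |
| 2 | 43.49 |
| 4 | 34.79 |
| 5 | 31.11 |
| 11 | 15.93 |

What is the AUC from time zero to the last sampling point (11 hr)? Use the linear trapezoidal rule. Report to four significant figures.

AUC = 350.2 mcg/mL·hr

Trapezoidal AUC_0→11:
  [0→2]: (54.36+43.49)/2 × 2 = 97.85
  [2→4]: (43.49+34.79)/2 × 2 = 78.28
  [4→5]: (34.79+31.11)/2 × 1 = 32.95
  [5→11]: (31.11+15.93)/2 × 6 = 141.12
  Sum = 350.2 mcg/mL·hr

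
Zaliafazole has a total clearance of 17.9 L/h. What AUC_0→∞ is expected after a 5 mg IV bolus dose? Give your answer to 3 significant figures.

AUC = 0.279 mg/L·h

AUC_0→∞ = Dose_iv / CL
        = 5 / 17.9 = 0.27933 mg/L·h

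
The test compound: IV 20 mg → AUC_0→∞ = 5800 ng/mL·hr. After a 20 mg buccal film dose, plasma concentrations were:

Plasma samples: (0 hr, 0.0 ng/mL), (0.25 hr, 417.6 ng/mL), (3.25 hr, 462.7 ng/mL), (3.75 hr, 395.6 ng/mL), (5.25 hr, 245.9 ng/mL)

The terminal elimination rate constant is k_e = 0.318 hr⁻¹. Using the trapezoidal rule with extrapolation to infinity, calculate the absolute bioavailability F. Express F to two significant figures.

Trapezoidal AUC_0→5.25 (buccal film):
  [0→0.25]: (0.0+417.6)/2 × 0.25 = 52.2
  [0.25→3.25]: (417.6+462.7)/2 × 3 = 1320.45
  [3.25→3.75]: (462.7+395.6)/2 × 0.5 = 214.575
  [3.75→5.25]: (395.6+245.9)/2 × 1.5 = 481.125
  Sum = 2068.35 ng/mL·hr
Tail: C_last/k_e = 245.9/0.318 = 773.270
AUC_0→∞ (buccal film) = 2068.35 + 773.270 = 2841.62 ng/mL·hr
F = (AUC_ev/D_ev)/(AUC_iv/D_iv) = (2841.62/20)/(5800/20) = 142.081/290 = 0.4899

F = 0.49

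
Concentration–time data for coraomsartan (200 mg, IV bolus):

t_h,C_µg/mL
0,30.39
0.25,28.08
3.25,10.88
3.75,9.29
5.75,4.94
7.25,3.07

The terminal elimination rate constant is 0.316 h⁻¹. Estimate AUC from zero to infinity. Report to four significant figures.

Trapezoidal AUC_0→7.25:
  [0→0.25]: (30.39+28.08)/2 × 0.25 = 7.30875
  [0.25→3.25]: (28.08+10.88)/2 × 3 = 58.44
  [3.25→3.75]: (10.88+9.29)/2 × 0.5 = 5.0425
  [3.75→5.75]: (9.29+4.94)/2 × 2 = 14.23
  [5.75→7.25]: (4.94+3.07)/2 × 1.5 = 6.0075
  Sum = 91.02875 µg/mL·h
Extrapolated tail: C_last / k_e = 3.07 / 0.316 = 9.715
AUC_0→∞ = 91.02875 + 9.715 = 100.74375 µg/mL·h

AUC = 100.7 µg/mL·h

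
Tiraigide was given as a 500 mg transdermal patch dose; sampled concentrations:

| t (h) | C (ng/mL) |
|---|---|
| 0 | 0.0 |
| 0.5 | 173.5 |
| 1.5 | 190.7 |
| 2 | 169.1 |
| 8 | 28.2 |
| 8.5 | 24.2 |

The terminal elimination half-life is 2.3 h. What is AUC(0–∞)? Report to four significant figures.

Trapezoidal AUC_0→8.5:
  [0→0.5]: (0.0+173.5)/2 × 0.5 = 43.375
  [0.5→1.5]: (173.5+190.7)/2 × 1 = 182.1
  [1.5→2]: (190.7+169.1)/2 × 0.5 = 89.95
  [2→8]: (169.1+28.2)/2 × 6 = 591.9
  [8→8.5]: (28.2+24.2)/2 × 0.5 = 13.1
  Sum = 920.425 ng/mL·h
k_e = ln2 / t½ = 0.693147 / 2.3 = 0.3014 h^-1
Extrapolated tail: C_last / k_e = 24.2 / 0.3014 = 80.292
AUC_0→∞ = 920.425 + 80.292 = 1000.717 ng/mL·h

AUC = 1001 ng/mL·h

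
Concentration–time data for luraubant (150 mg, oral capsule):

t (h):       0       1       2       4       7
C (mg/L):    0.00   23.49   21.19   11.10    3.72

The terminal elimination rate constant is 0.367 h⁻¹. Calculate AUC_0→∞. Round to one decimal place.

Trapezoidal AUC_0→7:
  [0→1]: (0.00+23.49)/2 × 1 = 11.745
  [1→2]: (23.49+21.19)/2 × 1 = 22.34
  [2→4]: (21.19+11.10)/2 × 2 = 32.29
  [4→7]: (11.10+3.72)/2 × 3 = 22.23
  Sum = 88.605 mg/L·h
Extrapolated tail: C_last / k_e = 3.72 / 0.367 = 10.136
AUC_0→∞ = 88.605 + 10.136 = 98.741 mg/L·h

AUC = 98.7 mg/L·h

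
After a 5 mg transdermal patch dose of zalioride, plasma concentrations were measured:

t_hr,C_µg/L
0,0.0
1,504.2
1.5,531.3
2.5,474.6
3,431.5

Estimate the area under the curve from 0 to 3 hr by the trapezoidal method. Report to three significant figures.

AUC = 1240 µg/L·hr

Trapezoidal AUC_0→3:
  [0→1]: (0.0+504.2)/2 × 1 = 252.1
  [1→1.5]: (504.2+531.3)/2 × 0.5 = 258.875
  [1.5→2.5]: (531.3+474.6)/2 × 1 = 502.95
  [2.5→3]: (474.6+431.5)/2 × 0.5 = 226.525
  Sum = 1240.45 µg/L·hr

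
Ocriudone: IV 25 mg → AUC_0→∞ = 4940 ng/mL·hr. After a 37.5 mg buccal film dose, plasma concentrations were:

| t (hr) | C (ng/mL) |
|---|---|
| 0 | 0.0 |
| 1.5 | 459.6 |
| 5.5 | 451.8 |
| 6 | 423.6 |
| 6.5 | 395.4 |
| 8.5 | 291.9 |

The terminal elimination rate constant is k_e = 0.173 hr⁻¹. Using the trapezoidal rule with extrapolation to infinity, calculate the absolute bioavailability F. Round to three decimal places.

F = 0.670

Trapezoidal AUC_0→8.5 (buccal film):
  [0→1.5]: (0.0+459.6)/2 × 1.5 = 344.7
  [1.5→5.5]: (459.6+451.8)/2 × 4 = 1822.8
  [5.5→6]: (451.8+423.6)/2 × 0.5 = 218.85
  [6→6.5]: (423.6+395.4)/2 × 0.5 = 204.75
  [6.5→8.5]: (395.4+291.9)/2 × 2 = 687.3
  Sum = 3278.4 ng/mL·hr
Tail: C_last/k_e = 291.9/0.173 = 1687.283
AUC_0→∞ (buccal film) = 3278.4 + 1687.283 = 4965.683 ng/mL·hr
F = (AUC_ev/D_ev)/(AUC_iv/D_iv) = (4965.683/37.5)/(4940/25) = 132.418/197.6 = 0.6701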